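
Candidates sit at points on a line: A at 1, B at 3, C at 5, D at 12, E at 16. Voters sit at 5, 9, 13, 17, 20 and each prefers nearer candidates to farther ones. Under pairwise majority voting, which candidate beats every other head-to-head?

D

With single-peaked preferences on a line, the Condorcet winner is the candidate closest to the median voter.
The median voter (position 13) is closest to D at 12.
Check: D vs C — voters closer to D: 4 of 5.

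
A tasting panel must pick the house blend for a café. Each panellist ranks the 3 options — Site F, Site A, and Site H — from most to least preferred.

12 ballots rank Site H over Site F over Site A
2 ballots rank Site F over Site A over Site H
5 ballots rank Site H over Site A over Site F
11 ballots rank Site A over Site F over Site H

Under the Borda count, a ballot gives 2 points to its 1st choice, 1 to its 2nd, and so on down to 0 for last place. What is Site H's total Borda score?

34

Borda scores:
  Site F: 12·1 + 2·2 + 5·0 + 11·1 = 27
  Site A: 12·0 + 2·1 + 5·1 + 11·2 = 29
  Site H: 12·2 + 2·0 + 5·2 + 11·0 = 34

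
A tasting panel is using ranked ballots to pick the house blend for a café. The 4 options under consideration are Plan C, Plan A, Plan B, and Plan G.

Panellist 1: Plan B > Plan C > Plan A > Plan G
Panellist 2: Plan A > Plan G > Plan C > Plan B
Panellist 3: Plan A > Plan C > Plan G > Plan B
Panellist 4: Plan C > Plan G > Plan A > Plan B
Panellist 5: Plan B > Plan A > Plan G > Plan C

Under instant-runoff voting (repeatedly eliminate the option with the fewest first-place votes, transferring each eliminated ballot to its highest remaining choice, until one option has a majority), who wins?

Round 1: Plan A 2, Plan B 2, Plan C 1, Plan G 0. Plan G has the fewest and is eliminated.
Round 2: Plan A 2, Plan B 2, Plan C 1. Plan C has the fewest and is eliminated.
Round 3: Plan A 3, Plan B 2. Plan A has a majority.

Plan A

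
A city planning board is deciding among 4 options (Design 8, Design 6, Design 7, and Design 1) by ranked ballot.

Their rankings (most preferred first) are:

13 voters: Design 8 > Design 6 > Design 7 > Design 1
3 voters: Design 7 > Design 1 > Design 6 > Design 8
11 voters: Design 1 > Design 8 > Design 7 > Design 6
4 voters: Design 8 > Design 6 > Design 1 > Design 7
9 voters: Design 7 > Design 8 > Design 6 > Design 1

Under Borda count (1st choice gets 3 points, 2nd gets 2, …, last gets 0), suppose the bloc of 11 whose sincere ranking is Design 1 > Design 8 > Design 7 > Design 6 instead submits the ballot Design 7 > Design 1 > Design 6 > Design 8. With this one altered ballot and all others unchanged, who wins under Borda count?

Borda totals with the altered ballot: Design 8 69, Design 6 57, Design 7 82, Design 1 32.
The switch changes the winner from Design 8 to Design 7.

Design 7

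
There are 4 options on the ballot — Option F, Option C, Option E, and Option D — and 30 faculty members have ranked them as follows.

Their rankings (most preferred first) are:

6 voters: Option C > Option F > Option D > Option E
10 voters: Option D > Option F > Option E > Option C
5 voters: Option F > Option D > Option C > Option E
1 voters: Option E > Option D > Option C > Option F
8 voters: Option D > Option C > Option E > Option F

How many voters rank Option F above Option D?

Ballots ranking Option F above Option D: 6+5 = 11.
Ballots ranking Option D above Option F: 10+1+8 = 19.
So 11 of 30 voters prefer Option F to Option D.

11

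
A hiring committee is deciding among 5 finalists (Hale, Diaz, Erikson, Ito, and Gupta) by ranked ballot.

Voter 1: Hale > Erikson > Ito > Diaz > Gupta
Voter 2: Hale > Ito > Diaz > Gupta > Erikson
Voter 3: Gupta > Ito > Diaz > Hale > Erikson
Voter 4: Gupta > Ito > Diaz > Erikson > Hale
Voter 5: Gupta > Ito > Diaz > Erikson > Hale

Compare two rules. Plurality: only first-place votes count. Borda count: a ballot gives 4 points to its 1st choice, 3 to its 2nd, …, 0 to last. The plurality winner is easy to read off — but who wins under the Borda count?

Ito

Plurality first-place counts: Hale 2, Diaz 0, Erikson 0, Ito 0, Gupta 3 → Gupta.
Borda totals: Hale 9, Diaz 9, Erikson 5, Ito 14, Gupta 13 → Ito.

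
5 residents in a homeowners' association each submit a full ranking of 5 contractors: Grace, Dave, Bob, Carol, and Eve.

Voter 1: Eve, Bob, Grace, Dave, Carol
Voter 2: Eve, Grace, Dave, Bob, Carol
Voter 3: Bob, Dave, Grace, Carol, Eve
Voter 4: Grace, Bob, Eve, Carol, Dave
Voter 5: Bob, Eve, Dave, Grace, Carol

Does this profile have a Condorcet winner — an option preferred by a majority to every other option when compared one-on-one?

Yes

Head-to-head results (5 voters total):
Grace vs Dave: Grace wins 3–2.
Grace vs Bob: Bob wins 3–2.
Grace vs Carol: Grace wins 5–0.
Grace vs Eve: Eve wins 3–2.
Dave vs Bob: Bob wins 4–1.
Dave vs Carol: Dave wins 4–1.
Dave vs Eve: Eve wins 4–1.
Bob vs Carol: Bob wins 5–0.
Bob vs Eve: Bob wins 3–2.
Carol vs Eve: Eve wins 4–1.
Bob beats each rival — Grace (3–2), Dave (4–1), Carol (5–0), Eve (3–2) — so Bob is the Condorcet winner.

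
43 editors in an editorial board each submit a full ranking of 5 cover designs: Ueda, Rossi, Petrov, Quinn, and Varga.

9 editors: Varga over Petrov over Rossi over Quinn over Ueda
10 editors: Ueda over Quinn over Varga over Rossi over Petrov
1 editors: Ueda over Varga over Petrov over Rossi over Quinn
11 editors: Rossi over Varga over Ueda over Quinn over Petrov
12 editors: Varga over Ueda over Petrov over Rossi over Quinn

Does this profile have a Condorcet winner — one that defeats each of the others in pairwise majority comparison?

Head-to-head results (43 voters total):
Ueda vs Rossi: Ueda wins 23–20.
Ueda vs Petrov: Ueda wins 34–9.
Ueda vs Quinn: Ueda wins 34–9.
Ueda vs Varga: Varga wins 32–11.
Rossi vs Petrov: Petrov wins 22–21.
Rossi vs Quinn: Rossi wins 33–10.
Rossi vs Varga: Varga wins 32–11.
Petrov vs Quinn: Petrov wins 22–21.
Petrov vs Varga: Varga wins 43–0.
Quinn vs Varga: Varga wins 33–10.
Varga beats each rival — Ueda (32–11), Rossi (32–11), Petrov (43–0), Quinn (33–10) — so Varga is the Condorcet winner.

Yes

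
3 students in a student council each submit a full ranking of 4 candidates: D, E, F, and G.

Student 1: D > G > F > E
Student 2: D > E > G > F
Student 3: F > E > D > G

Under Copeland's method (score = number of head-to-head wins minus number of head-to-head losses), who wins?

D

Pairwise results:
  D vs E: D wins 2–1.
  D vs F: D wins 2–1.
  D vs G: D wins 3–0.
  E vs F: F wins 2–1.
  E vs G: E wins 2–1.
  F vs G: G wins 2–1.
Copeland scores (wins − losses):
  D: 3 − 0 = 3
  E: 1 − 2 = -1
  F: 1 − 2 = -1
  G: 1 − 2 = -1
D has the best Copeland score.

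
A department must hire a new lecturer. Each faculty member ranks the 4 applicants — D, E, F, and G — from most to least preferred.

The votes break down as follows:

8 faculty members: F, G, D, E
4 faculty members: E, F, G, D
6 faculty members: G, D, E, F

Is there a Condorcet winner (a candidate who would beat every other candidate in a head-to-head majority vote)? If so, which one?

None — there is no Condorcet winner

Head-to-head results (18 voters total):
D vs E: D wins 14–4.
D vs F: F wins 12–6.
D vs G: G wins 18–0.
E vs F: E wins 10–8.
E vs G: G wins 14–4.
F vs G: F wins 12–6.
No candidate beats all others: D beats E beats F beats D, a majority cycle.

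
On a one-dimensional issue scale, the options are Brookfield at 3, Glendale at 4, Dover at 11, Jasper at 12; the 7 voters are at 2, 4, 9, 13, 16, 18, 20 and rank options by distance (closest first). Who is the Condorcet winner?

Jasper

With single-peaked preferences on a line, the Condorcet winner is the candidate closest to the median voter.
The median voter (position 13) is closest to Jasper at 12.
Check: Jasper vs Brookfield — voters closer to Jasper: 5 of 7.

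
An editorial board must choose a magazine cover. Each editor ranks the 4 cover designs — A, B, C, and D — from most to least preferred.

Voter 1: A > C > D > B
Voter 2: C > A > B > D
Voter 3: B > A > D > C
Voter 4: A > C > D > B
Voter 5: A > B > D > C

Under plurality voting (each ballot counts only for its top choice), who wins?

A

First-place vote totals:
  A: 3
  B: 1
  C: 1
  D: 0
A has the most first-place votes.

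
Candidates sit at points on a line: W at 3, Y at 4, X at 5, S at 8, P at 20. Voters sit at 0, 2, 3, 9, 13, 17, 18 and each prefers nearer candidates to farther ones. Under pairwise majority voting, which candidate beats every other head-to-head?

With single-peaked preferences on a line, the Condorcet winner is the candidate closest to the median voter.
The median voter (position 9) is closest to S at 8.
Check: S vs W — voters closer to S: 4 of 7.

S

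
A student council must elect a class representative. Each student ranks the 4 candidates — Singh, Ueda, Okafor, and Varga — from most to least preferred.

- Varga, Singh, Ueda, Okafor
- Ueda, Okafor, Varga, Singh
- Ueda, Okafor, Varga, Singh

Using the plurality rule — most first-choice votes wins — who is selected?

First-place vote totals:
  Singh: 0
  Ueda: 2
  Okafor: 0
  Varga: 1
Ueda has the most first-place votes.

Ueda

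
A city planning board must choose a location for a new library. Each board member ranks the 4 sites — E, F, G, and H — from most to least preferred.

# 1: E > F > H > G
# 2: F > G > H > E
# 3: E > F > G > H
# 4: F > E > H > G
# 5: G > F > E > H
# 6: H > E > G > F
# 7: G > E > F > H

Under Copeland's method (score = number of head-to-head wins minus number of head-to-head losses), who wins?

E

Pairwise results:
  E vs F: E wins 4–3.
  E vs G: E wins 4–3.
  E vs H: E wins 5–2.
  F vs G: F wins 4–3.
  F vs H: F wins 6–1.
  G vs H: G wins 4–3.
Copeland scores (wins − losses):
  E: 3 − 0 = 3
  F: 2 − 1 = 1
  G: 1 − 2 = -1
  H: 0 − 3 = -3
E has the best Copeland score.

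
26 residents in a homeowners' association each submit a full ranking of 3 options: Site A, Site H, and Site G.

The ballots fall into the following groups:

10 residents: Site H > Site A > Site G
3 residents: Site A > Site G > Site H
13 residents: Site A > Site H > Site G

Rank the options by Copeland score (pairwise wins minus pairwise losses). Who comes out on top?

Pairwise results:
  Site A vs Site H: Site A wins 16–10.
  Site A vs Site G: Site A wins 26–0.
  Site H vs Site G: Site H wins 23–3.
Copeland scores (wins − losses):
  Site A: 2 − 0 = 2
  Site H: 1 − 1 = 0
  Site G: 0 − 2 = -2
Site A has the best Copeland score.

Site A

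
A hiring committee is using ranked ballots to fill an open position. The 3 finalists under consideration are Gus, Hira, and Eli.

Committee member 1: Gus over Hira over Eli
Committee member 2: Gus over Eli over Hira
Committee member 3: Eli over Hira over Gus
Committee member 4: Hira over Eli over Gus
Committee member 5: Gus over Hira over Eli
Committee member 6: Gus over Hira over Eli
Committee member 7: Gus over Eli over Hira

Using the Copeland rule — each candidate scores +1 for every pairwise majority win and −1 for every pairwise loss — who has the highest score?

Gus

Pairwise results:
  Gus vs Hira: Gus wins 5–2.
  Gus vs Eli: Gus wins 5–2.
  Hira vs Eli: Hira wins 4–3.
Copeland scores (wins − losses):
  Gus: 2 − 0 = 2
  Hira: 1 − 1 = 0
  Eli: 0 − 2 = -2
Gus has the best Copeland score.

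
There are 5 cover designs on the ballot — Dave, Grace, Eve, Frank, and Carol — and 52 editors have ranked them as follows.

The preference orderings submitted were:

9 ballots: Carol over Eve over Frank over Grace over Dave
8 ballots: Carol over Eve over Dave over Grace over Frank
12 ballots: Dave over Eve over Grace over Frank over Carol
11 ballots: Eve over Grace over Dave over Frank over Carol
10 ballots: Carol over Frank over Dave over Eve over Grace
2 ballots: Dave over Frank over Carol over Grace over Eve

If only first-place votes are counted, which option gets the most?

First-place vote totals:
  Dave: 14
  Grace: 0
  Eve: 11
  Frank: 0
  Carol: 27
Carol has the most first-place votes.

Carol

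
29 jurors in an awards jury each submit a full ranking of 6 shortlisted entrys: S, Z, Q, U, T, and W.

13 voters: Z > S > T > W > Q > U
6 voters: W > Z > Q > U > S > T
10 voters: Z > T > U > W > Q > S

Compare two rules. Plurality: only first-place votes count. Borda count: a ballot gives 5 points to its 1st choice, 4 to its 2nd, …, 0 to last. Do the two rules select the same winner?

Yes

Plurality first-place counts: S 0, Z 23, Q 0, U 0, T 0, W 6 → Z.
Borda totals: S 58, Z 139, Q 41, U 42, T 79, W 76 → Z.
The two rules agree on Z.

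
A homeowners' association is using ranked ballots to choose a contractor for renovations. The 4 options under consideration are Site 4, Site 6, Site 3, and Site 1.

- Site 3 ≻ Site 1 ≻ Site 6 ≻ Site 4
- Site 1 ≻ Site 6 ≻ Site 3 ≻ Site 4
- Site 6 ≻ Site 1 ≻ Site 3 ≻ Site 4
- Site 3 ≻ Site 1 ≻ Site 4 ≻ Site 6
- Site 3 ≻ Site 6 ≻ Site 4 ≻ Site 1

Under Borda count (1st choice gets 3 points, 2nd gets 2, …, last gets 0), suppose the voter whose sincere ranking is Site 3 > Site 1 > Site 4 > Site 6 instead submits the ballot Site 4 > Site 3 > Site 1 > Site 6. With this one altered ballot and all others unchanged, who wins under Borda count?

Borda totals with the altered ballot: Site 4 4, Site 6 8, Site 3 10, Site 1 8.
The winner is unchanged: still Site 3.

Site 3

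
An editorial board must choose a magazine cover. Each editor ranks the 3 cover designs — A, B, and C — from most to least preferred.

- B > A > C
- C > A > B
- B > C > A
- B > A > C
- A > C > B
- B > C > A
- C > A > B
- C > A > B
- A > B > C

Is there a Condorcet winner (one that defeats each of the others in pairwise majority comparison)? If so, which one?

None — there is no Condorcet winner

Head-to-head results (9 voters total):
A vs B: A wins 5–4.
A vs C: C wins 5–4.
B vs C: B wins 5–4.
No candidate beats all others: A beats B beats C beats A, a majority cycle.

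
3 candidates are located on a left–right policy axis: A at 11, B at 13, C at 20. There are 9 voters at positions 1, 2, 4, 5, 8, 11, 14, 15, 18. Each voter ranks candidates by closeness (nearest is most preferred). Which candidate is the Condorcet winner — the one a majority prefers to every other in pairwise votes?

A

With single-peaked preferences on a line, the Condorcet winner is the candidate closest to the median voter.
The median voter (position 8) is closest to A at 11.
Check: A vs B — voters closer to A: 6 of 9.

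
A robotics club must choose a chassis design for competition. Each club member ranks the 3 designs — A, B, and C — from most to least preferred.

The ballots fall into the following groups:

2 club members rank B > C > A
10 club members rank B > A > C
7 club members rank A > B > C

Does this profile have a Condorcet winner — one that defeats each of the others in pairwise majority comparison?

Head-to-head results (19 voters total):
A vs B: B wins 12–7.
A vs C: A wins 17–2.
B vs C: B wins 19–0.
B beats each rival — A (12–7), C (19–0) — so B is the Condorcet winner.

Yes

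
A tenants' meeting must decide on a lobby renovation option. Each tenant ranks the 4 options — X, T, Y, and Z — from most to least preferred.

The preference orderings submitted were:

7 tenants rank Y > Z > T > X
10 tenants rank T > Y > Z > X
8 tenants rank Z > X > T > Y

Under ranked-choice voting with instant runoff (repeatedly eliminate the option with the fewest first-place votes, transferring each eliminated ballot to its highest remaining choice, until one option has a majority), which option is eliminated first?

X

Round 1: T 10, Z 8, Y 7, X 0. X has the fewest and is eliminated.
Round 2: T 10, Z 8, Y 7. Y has the fewest and is eliminated.
Round 3: Z 15, T 10. Z has a majority.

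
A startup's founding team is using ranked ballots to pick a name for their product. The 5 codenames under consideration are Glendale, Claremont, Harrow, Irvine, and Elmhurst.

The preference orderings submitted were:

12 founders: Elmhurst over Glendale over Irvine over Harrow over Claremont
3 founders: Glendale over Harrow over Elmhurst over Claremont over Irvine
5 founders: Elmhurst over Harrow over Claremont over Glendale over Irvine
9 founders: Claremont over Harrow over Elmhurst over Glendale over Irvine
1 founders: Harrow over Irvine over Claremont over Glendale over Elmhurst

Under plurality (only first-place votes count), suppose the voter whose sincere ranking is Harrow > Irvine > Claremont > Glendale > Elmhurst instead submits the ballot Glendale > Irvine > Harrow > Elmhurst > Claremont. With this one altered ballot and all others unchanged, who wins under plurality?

Elmhurst

First-place totals with the altered ballot: Glendale 4, Claremont 9, Harrow 0, Irvine 0, Elmhurst 17.
The winner is unchanged: still Elmhurst.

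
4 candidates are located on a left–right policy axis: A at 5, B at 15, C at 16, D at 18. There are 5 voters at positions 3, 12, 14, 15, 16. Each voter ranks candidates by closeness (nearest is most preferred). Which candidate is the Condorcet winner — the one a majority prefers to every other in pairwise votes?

B

With single-peaked preferences on a line, the Condorcet winner is the candidate closest to the median voter.
The median voter (position 14) is closest to B at 15.
Check: B vs A — voters closer to B: 4 of 5.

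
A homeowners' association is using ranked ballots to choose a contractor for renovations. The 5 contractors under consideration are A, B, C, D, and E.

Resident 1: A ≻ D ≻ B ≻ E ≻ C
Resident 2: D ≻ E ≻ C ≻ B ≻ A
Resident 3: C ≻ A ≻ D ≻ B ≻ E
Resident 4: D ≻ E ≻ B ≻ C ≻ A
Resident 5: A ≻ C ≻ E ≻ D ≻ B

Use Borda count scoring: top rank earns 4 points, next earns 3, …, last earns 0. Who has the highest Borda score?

Borda scores:
  A: 4 + 0 + 3 + 0 + 4 = 11
  B: 2 + 1 + 1 + 2 + 0 = 6
  C: 0 + 2 + 4 + 1 + 3 = 10
  D: 3 + 4 + 2 + 4 + 1 = 14
  E: 1 + 3 + 0 + 3 + 2 = 9
D has the highest total.

D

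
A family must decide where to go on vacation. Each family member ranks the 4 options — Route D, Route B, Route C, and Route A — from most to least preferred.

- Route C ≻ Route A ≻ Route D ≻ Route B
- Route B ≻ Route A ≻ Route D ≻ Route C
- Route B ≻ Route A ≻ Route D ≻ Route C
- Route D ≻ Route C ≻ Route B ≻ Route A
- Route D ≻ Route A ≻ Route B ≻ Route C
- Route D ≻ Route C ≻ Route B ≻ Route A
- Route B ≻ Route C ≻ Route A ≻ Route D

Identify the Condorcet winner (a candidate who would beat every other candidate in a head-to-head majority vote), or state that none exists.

No Condorcet winner

Head-to-head results (7 voters total):
Route D vs Route B: Route D wins 4–3.
Route D vs Route C: Route D wins 5–2.
Route D vs Route A: Route A wins 4–3.
Route B vs Route C: Route B wins 4–3.
Route B vs Route A: Route B wins 5–2.
Route C vs Route A: Route C wins 4–3.
No candidate beats all others: Route D beats Route B beats Route A beats Route D, a majority cycle.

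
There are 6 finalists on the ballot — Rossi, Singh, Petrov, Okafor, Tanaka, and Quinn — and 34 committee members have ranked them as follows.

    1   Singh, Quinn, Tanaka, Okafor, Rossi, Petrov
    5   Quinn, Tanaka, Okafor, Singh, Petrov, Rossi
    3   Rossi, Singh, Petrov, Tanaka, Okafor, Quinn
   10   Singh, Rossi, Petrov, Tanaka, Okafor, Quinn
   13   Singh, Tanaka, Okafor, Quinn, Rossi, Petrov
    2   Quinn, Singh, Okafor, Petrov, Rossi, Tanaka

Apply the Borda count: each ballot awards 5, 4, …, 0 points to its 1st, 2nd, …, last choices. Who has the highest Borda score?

Singh

Borda scores:
  Rossi: 1 + 5·0 + 3·5 + 10·4 + 13·1 + 2·1 = 71
  Singh: 5 + 5·2 + 3·4 + 10·5 + 13·5 + 2·4 = 150
  Petrov: 0 + 5·1 + 3·3 + 10·3 + 13·0 + 2·2 = 48
  Okafor: 2 + 5·3 + 3·1 + 10·1 + 13·3 + 2·3 = 75
  Tanaka: 3 + 5·4 + 3·2 + 10·2 + 13·4 + 2·0 = 101
  Quinn: 4 + 5·5 + 3·0 + 10·0 + 13·2 + 2·5 = 65
Singh has the highest total.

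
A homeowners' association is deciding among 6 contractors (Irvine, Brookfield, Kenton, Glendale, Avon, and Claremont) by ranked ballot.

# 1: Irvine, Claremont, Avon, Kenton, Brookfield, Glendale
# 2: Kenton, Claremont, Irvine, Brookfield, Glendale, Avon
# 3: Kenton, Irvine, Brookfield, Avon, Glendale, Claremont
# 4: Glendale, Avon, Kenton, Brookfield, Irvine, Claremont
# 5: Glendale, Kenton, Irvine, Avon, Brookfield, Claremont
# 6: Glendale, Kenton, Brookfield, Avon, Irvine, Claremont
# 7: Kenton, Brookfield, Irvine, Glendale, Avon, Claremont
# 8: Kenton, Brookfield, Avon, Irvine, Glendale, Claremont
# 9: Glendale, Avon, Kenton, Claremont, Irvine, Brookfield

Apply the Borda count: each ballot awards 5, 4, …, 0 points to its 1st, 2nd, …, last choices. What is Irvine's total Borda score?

23

Borda scores:
  Irvine: 5 + 3 + 4 + 1 + 3 + 1 + 3 + 2 + 1 = 23
  Brookfield: 1 + 2 + 3 + 2 + 1 + 3 + 4 + 4 + 0 = 20
  Kenton: 2 + 5 + 5 + 3 + 4 + 4 + 5 + 5 + 3 = 36
  Glendale: 0 + 1 + 1 + 5 + 5 + 5 + 2 + 1 + 5 = 25
  Avon: 3 + 0 + 2 + 4 + 2 + 2 + 1 + 3 + 4 = 21
  Claremont: 4 + 4 + 0 + 0 + 0 + 0 + 0 + 0 + 2 = 10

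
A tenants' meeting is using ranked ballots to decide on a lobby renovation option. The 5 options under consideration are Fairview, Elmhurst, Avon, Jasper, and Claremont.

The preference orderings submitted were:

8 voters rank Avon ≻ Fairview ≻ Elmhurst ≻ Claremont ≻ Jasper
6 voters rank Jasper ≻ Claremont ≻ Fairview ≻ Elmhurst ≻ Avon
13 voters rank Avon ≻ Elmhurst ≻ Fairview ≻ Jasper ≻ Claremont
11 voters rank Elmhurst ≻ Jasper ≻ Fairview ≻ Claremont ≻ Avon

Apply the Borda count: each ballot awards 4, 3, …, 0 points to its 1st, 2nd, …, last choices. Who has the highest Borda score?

Elmhurst

Borda scores:
  Fairview: 8·3 + 6·2 + 13·2 + 11·2 = 84
  Elmhurst: 8·2 + 6·1 + 13·3 + 11·4 = 105
  Avon: 8·4 + 6·0 + 13·4 + 11·0 = 84
  Jasper: 8·0 + 6·4 + 13·1 + 11·3 = 70
  Claremont: 8·1 + 6·3 + 13·0 + 11·1 = 37
Elmhurst has the highest total.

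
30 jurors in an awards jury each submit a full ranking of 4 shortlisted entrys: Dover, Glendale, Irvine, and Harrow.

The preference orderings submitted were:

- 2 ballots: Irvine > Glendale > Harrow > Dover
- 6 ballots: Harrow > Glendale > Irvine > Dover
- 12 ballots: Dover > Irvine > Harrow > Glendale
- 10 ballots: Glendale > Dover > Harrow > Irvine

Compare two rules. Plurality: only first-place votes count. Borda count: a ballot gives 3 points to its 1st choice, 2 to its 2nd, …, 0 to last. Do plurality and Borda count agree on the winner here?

Yes

Plurality first-place counts: Dover 12, Glendale 10, Irvine 2, Harrow 6 → Dover.
Borda totals: Dover 56, Glendale 46, Irvine 36, Harrow 42 → Dover.
The two rules agree on Dover.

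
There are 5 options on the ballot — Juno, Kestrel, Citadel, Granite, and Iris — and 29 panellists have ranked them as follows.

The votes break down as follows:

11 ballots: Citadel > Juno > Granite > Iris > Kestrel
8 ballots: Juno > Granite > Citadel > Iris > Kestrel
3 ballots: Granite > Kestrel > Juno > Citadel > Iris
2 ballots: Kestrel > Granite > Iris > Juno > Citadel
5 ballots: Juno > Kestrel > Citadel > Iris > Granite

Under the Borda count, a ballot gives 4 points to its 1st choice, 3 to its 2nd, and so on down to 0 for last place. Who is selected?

Borda scores:
  Juno: 11·3 + 8·4 + 3·2 + 2·1 + 5·4 = 93
  Kestrel: 11·0 + 8·0 + 3·3 + 2·4 + 5·3 = 32
  Citadel: 11·4 + 8·2 + 3·1 + 2·0 + 5·2 = 73
  Granite: 11·2 + 8·3 + 3·4 + 2·3 + 5·0 = 64
  Iris: 11·1 + 8·1 + 3·0 + 2·2 + 5·1 = 28
Juno has the highest total.

Juno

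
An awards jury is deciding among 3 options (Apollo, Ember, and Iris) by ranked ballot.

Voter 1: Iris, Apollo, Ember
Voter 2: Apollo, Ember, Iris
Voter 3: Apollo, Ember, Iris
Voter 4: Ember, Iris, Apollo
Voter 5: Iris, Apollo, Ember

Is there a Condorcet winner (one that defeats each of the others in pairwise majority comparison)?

No

Head-to-head results (5 voters total):
Apollo vs Ember: Apollo wins 4–1.
Apollo vs Iris: Iris wins 3–2.
Ember vs Iris: Ember wins 3–2.
No candidate beats all others: Apollo beats Ember beats Iris beats Apollo, a majority cycle.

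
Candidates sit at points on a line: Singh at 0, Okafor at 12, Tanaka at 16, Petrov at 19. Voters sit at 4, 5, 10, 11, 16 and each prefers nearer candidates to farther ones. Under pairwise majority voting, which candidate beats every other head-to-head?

Okafor

With single-peaked preferences on a line, the Condorcet winner is the candidate closest to the median voter.
The median voter (position 10) is closest to Okafor at 12.
Check: Okafor vs Petrov — voters closer to Okafor: 4 of 5.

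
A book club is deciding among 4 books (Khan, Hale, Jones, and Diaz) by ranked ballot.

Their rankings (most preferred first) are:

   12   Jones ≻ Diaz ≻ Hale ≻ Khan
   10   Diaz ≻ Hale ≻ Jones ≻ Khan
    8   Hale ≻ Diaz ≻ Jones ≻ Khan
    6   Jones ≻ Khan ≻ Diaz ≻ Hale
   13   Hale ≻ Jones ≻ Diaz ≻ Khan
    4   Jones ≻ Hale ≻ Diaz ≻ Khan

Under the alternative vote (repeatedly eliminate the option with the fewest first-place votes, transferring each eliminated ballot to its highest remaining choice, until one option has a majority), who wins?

Hale

Round 1: Jones 22, Hale 21, Diaz 10, Khan 0. Khan has the fewest and is eliminated.
Round 2: Jones 22, Hale 21, Diaz 10. Diaz has the fewest and is eliminated.
Round 3: Hale 31, Jones 22. Hale has a majority.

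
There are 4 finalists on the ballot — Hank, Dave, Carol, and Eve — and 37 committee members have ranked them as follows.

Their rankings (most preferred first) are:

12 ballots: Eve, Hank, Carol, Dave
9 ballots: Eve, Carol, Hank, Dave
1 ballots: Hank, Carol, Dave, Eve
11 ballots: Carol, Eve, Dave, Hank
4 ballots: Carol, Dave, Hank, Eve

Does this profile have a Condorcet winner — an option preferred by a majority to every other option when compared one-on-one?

Head-to-head results (37 voters total):
Hank vs Dave: Hank wins 22–15.
Hank vs Carol: Carol wins 24–13.
Hank vs Eve: Eve wins 32–5.
Dave vs Carol: Carol wins 37–0.
Dave vs Eve: Eve wins 32–5.
Carol vs Eve: Eve wins 21–16.
Eve beats each rival — Hank (32–5), Dave (32–5), Carol (21–16) — so Eve is the Condorcet winner.

Yes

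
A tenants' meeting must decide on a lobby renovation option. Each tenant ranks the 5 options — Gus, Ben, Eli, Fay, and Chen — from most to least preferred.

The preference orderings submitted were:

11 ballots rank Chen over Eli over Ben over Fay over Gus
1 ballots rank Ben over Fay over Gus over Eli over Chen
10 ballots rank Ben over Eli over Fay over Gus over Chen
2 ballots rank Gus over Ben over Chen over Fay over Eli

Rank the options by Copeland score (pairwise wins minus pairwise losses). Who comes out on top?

Pairwise results:
  Gus vs Ben: Ben wins 22–2.
  Gus vs Eli: Eli wins 21–3.
  Gus vs Fay: Fay wins 22–2.
  Gus vs Chen: Gus wins 13–11.
  Ben vs Eli: Ben wins 13–11.
  Ben vs Fay: Ben wins 24–0.
  Ben vs Chen: Ben wins 13–11.
  Eli vs Fay: Eli wins 21–3.
  Eli vs Chen: Chen wins 13–11.
  Fay vs Chen: Chen wins 13–11.
Copeland scores (wins − losses):
  Gus: 1 − 3 = -2
  Ben: 4 − 0 = 4
  Eli: 2 − 2 = 0
  Fay: 1 − 3 = -2
  Chen: 2 − 2 = 0
Ben has the best Copeland score.

Ben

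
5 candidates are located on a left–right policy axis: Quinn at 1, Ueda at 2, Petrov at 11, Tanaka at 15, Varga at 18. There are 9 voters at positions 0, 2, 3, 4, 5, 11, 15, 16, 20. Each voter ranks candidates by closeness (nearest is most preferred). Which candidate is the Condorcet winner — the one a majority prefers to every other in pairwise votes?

Ueda

With single-peaked preferences on a line, the Condorcet winner is the candidate closest to the median voter.
The median voter (position 5) is closest to Ueda at 2.
Check: Ueda vs Varga — voters closer to Ueda: 5 of 9.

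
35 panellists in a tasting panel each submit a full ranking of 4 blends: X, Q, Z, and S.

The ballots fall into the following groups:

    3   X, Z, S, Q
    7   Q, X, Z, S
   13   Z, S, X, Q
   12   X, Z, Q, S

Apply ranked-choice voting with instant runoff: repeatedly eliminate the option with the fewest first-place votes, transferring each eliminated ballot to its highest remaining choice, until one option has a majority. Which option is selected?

X

Round 1: X 15, Z 13, Q 7, S 0. S has the fewest and is eliminated.
Round 2: X 15, Z 13, Q 7. Q has the fewest and is eliminated.
Round 3: X 22, Z 13. X has a majority.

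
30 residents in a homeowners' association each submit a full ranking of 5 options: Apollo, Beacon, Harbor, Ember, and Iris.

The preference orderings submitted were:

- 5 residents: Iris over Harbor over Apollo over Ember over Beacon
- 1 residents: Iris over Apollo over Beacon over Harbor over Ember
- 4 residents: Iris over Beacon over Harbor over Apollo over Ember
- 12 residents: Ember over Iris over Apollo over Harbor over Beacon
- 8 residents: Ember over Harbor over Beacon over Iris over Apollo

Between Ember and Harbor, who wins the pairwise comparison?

Ember

Ballots ranking Ember above Harbor: 12+8 = 20.
Ballots ranking Harbor above Ember: 5+1+4 = 10.
Ember wins the head-to-head, 20–10.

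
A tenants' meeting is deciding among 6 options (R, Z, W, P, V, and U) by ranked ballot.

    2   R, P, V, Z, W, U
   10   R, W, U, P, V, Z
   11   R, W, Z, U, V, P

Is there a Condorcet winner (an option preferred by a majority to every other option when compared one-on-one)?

Yes

Head-to-head results (23 voters total):
R vs Z: R wins 23–0.
R vs W: R wins 23–0.
R vs P: R wins 23–0.
R vs V: R wins 23–0.
R vs U: R wins 23–0.
Z vs W: W wins 21–2.
Z vs P: P wins 12–11.
Z vs V: V wins 12–11.
Z vs U: Z wins 13–10.
W vs P: W wins 21–2.
W vs V: W wins 21–2.
W vs U: W wins 23–0.
P vs V: P wins 12–11.
P vs U: U wins 21–2.
V vs U: U wins 21–2.
R beats each rival — Z (23–0), W (23–0), P (23–0), V (23–0), U (23–0) — so R is the Condorcet winner.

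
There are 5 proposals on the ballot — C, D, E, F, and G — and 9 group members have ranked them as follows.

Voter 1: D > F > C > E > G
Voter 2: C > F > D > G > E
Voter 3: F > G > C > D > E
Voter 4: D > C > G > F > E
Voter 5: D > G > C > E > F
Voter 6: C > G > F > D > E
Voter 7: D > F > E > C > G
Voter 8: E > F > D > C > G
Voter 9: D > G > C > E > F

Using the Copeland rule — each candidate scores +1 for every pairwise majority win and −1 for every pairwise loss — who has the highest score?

Pairwise results:
  C vs D: D wins 6–3.
  C vs E: C wins 7–2.
  C vs F: C wins 5–4.
  C vs G: C wins 6–3.
  D vs E: D wins 8–1.
  D vs F: D wins 5–4.
  D vs G: D wins 7–2.
  E vs F: F wins 6–3.
  E vs G: G wins 6–3.
  F vs G: F wins 5–4.
Copeland scores (wins − losses):
  C: 3 − 1 = 2
  D: 4 − 0 = 4
  E: 0 − 4 = -4
  F: 2 − 2 = 0
  G: 1 − 3 = -2
D has the best Copeland score.

D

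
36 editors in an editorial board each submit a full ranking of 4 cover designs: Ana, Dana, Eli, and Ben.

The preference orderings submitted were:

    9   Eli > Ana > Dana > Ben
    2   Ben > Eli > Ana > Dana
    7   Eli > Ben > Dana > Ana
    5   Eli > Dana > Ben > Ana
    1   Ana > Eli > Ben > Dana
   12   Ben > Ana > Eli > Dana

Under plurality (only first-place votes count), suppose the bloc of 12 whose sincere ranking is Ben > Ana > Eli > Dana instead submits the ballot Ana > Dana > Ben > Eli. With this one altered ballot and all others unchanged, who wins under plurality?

First-place totals with the altered ballot: Ana 13, Dana 0, Eli 21, Ben 2.
The winner is unchanged: still Eli.

Eli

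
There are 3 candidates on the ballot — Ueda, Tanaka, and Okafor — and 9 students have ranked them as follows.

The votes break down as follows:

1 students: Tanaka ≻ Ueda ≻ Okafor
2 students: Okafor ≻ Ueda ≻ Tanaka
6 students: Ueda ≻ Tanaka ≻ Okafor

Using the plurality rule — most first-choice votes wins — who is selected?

Ueda

First-place vote totals:
  Ueda: 6
  Tanaka: 1
  Okafor: 2
Ueda has the most first-place votes.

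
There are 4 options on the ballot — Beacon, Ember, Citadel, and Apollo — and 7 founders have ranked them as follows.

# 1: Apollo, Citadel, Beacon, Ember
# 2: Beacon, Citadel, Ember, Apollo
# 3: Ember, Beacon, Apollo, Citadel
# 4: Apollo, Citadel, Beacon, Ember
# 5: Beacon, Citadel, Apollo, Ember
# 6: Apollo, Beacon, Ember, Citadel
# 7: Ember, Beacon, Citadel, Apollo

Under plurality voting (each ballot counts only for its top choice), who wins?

Apollo

First-place vote totals:
  Beacon: 2
  Ember: 2
  Citadel: 0
  Apollo: 3
Apollo has the most first-place votes.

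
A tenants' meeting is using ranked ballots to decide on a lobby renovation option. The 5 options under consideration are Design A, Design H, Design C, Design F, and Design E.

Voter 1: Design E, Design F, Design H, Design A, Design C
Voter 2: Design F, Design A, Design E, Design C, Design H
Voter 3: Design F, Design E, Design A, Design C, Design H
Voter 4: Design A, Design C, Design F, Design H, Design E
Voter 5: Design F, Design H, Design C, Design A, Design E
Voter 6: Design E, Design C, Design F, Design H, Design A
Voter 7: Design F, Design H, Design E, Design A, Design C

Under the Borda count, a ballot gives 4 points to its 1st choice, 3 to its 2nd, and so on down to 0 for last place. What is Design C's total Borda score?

Borda scores:
  Design A: 1 + 3 + 2 + 4 + 1 + 0 + 1 = 12
  Design H: 2 + 0 + 0 + 1 + 3 + 1 + 3 = 10
  Design C: 0 + 1 + 1 + 3 + 2 + 3 + 0 = 10
  Design F: 3 + 4 + 4 + 2 + 4 + 2 + 4 = 23
  Design E: 4 + 2 + 3 + 0 + 0 + 4 + 2 = 15

10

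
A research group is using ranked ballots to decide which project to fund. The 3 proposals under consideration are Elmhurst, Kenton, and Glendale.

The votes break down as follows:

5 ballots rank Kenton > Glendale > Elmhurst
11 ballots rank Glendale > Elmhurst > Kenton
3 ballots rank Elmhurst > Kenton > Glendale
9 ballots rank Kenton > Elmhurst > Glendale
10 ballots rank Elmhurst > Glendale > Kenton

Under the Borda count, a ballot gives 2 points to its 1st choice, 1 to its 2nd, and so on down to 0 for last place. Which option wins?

Elmhurst

Borda scores:
  Elmhurst: 5·0 + 11·1 + 3·2 + 9·1 + 10·2 = 46
  Kenton: 5·2 + 11·0 + 3·1 + 9·2 + 10·0 = 31
  Glendale: 5·1 + 11·2 + 3·0 + 9·0 + 10·1 = 37
Elmhurst has the highest total.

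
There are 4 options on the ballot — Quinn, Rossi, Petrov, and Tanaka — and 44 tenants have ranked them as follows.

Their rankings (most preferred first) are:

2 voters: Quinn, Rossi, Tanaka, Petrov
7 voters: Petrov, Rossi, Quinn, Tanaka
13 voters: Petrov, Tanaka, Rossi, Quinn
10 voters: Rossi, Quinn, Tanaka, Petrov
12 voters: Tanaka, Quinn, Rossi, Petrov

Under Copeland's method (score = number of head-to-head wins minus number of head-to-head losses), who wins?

Tanaka

Pairwise results:
  Quinn vs Rossi: Rossi wins 30–14.
  Quinn vs Petrov: Quinn wins 24–20.
  Quinn vs Tanaka: Tanaka wins 25–19.
  Rossi vs Petrov: Rossi wins 24–20.
  Rossi vs Tanaka: Tanaka wins 25–19.
  Petrov vs Tanaka: Tanaka wins 24–20.
Copeland scores (wins − losses):
  Quinn: 1 − 2 = -1
  Rossi: 2 − 1 = 1
  Petrov: 0 − 3 = -3
  Tanaka: 3 − 0 = 3
Tanaka has the best Copeland score.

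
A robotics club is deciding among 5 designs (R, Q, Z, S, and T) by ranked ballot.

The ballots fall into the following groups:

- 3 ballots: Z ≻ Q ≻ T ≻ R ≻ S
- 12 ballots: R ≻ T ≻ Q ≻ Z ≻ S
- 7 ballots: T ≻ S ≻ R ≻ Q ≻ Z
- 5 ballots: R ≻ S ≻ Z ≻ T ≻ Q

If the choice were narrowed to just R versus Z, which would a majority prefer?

R

Ballots ranking R above Z: 12+7+5 = 24.
Ballots ranking Z above R: 3.
R wins the head-to-head, 24–3.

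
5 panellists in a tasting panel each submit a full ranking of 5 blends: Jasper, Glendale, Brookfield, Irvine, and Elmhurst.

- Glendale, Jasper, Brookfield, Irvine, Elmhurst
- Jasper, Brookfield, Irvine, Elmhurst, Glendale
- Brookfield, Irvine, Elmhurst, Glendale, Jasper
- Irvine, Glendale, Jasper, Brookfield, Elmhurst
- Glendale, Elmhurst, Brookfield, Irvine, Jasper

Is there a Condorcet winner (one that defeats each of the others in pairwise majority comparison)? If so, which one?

Head-to-head results (5 voters total):
Jasper vs Glendale: Glendale wins 4–1.
Jasper vs Brookfield: Jasper wins 3–2.
Jasper vs Irvine: Irvine wins 3–2.
Jasper vs Elmhurst: Jasper wins 3–2.
Glendale vs Brookfield: Glendale wins 3–2.
Glendale vs Irvine: Irvine wins 3–2.
Glendale vs Elmhurst: Glendale wins 3–2.
Brookfield vs Irvine: Brookfield wins 4–1.
Brookfield vs Elmhurst: Brookfield wins 4–1.
Irvine vs Elmhurst: Irvine wins 4–1.
No candidate beats all others: Jasper beats Brookfield beats Irvine beats Jasper, a majority cycle.

None — there is no Condorcet winner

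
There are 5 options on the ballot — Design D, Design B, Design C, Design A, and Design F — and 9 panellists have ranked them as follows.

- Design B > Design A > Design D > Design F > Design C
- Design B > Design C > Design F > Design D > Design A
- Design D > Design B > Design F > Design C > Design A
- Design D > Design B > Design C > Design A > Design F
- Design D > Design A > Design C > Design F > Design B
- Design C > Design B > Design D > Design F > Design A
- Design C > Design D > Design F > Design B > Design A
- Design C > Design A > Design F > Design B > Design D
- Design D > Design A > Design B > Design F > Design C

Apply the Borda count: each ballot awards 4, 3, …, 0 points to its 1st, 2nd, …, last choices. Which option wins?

Borda scores:
  Design D: 2 + 1 + 4 + 4 + 4 + 2 + 3 + 0 + 4 = 24
  Design B: 4 + 4 + 3 + 3 + 0 + 3 + 1 + 1 + 2 = 21
  Design C: 0 + 3 + 1 + 2 + 2 + 4 + 4 + 4 + 0 = 20
  Design A: 3 + 0 + 0 + 1 + 3 + 0 + 0 + 3 + 3 = 13
  Design F: 1 + 2 + 2 + 0 + 1 + 1 + 2 + 2 + 1 = 12
Design D has the highest total.

Design D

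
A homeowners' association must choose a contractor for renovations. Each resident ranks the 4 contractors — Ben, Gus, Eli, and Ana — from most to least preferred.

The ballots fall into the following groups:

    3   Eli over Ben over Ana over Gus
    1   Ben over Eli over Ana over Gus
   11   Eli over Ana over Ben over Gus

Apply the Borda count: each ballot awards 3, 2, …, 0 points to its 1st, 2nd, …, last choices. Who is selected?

Eli

Borda scores:
  Ben: 3·2 + 3 + 11·1 = 20
  Gus: 3·0 + 0 + 11·0 = 0
  Eli: 3·3 + 2 + 11·3 = 44
  Ana: 3·1 + 1 + 11·2 = 26
Eli has the highest total.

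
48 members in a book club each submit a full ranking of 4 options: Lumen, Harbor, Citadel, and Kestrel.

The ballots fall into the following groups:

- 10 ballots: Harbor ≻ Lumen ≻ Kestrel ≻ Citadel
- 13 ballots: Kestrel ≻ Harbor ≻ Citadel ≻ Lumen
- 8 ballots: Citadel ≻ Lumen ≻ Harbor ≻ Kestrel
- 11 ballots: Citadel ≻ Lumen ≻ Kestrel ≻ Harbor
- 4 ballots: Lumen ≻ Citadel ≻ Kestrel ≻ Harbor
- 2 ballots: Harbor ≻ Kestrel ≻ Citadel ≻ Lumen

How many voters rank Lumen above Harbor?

Ballots ranking Lumen above Harbor: 8+11+4 = 23.
Ballots ranking Harbor above Lumen: 10+13+2 = 25.
So 23 of 48 voters prefer Lumen to Harbor.

23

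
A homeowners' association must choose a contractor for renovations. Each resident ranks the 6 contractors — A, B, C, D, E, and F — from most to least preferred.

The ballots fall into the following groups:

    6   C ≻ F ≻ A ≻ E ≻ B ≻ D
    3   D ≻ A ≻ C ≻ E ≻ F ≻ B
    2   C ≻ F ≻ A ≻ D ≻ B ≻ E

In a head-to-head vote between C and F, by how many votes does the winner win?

Ballots ranking C above F: 6+3+2 = 11.
Ballots ranking F above C: 0.
C wins 11–0, a margin of 11.

11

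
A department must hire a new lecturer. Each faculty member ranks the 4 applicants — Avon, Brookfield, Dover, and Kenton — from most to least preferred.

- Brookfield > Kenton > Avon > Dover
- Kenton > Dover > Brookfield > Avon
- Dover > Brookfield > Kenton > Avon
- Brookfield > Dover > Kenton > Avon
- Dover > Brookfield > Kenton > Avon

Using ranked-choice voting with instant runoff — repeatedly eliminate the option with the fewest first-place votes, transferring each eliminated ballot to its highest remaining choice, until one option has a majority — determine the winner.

Round 1: Brookfield 2, Dover 2, Kenton 1, Avon 0. Avon has the fewest and is eliminated.
Round 2: Brookfield 2, Dover 2, Kenton 1. Kenton has the fewest and is eliminated.
Round 3: Dover 3, Brookfield 2. Dover has a majority.

Dover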